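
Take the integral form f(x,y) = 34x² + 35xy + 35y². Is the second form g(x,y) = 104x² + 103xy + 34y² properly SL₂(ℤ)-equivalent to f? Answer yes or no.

D₁ = -3535, D₂ = -3535
f: translate: b→-33 (≡35 mod 68), so (34,35,35)→(34,-33,34)
f: flip: (34,-33,34)→(34,33,34)
f: reduced (well bottom): (34,33,34) with a≤c, −a<b≤a
g: flip: (104,103,34)→(34,-103,104)
g: translate: b→33 (≡-103 mod 68), so (34,-103,104)→(34,33,34)
g: reduced (well bottom): (34,33,34) with a≤c, −a<b≤a
reduced forms (34, 33, 34) vs (34, 33, 34) ⇒ equivalent

yes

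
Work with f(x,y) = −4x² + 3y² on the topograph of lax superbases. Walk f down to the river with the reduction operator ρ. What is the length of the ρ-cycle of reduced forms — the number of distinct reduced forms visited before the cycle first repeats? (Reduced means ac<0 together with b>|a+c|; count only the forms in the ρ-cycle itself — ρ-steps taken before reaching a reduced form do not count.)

D = 48, ⌊√D⌋ = 6
descent: ρ → (3,6,-1)  [lands on river]
river: ρ → (-1,6,3)
ρ-cycle length = 2 (tail of 1 descent step not counted)

2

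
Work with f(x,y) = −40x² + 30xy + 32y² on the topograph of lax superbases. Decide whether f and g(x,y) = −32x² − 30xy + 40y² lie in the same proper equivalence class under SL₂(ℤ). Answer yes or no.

D₁ = 6020, D₂ = 6020
river cycle of f (length 18): (32, 34, -38), (-38, 42, 28), (28, 70, -10), (-10, 70, 28), (28, 42, -38), (-38, 34, 32), (32, 30, -40), (-40, 50, 22), (22, 38, -52), (-52, 66, 8), … (8 more)
river cycle of g (length 18): (40, 30, -32), (-32, 34, 38), (38, 42, -28), (-28, 70, 10), (10, 70, -28), (-28, 42, 38), (38, 34, -32), (-32, 30, 40), (40, 50, -22), (-22, 38, 52), … (8 more)
cycles differ ⇒ inequivalent

no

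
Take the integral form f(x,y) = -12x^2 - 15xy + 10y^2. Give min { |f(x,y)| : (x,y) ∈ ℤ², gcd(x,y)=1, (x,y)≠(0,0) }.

descent: ρ → (10,15,-12)  [lands on river]
river: ρ → (-12,9,13)
river: ρ → (13,17,-8)
river: ρ → (-8,15,15)
river: ρ → (15,15,-8)
river: ρ → (-8,17,13)
river: ρ → (13,9,-12)
river: ρ → (-12,15,10)
river: ρ → (10,25,-2)
river: ρ → (-2,23,22)
river: ρ → (22,21,-3)
river: ρ → (-3,21,22)
river: ρ → (22,23,-2)
river: ρ → (-2,25,10)
closes: descent 1, river 14
min |a| on river = 2

2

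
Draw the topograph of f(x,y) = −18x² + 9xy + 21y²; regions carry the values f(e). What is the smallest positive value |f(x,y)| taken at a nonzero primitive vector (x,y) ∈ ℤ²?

river: ρ → (21,33,-6)
river: ρ → (-6,39,3)
river: ρ → (3,39,-6)
river: ρ → (-6,33,21)
river: ρ → (21,9,-18)
river: ρ → (-18,27,12)
river: ρ → (12,21,-24)
river: ρ → (-24,27,9)
river: ρ → (9,27,-24)
river: ρ → (-24,21,12)
river: ρ → (12,27,-18)
river: ρ → (-18,9,21)
closes: descent 0, river 12
min |a| on river = 3

3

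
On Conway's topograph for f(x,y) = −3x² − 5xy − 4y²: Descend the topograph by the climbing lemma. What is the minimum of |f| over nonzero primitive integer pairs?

translate: b→-1 (≡5 mod 6), so (3,5,4)→(3,-1,2)
flip: (3,-1,2)→(2,1,3)
reduced (well bottom): (2,1,3) with a≤c, −a<b≤a
well minimum |f| = |-2| = 2 (negative-definite)

2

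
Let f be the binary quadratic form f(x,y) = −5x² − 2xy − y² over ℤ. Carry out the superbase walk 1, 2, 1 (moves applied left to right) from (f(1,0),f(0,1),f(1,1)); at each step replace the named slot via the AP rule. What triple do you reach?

start (-5,-1,-8) = (f(1,0),f(0,1),f(1,1))
replace slot 1: 2·((-1)+(-8)) − (-5) = -13 → (-13,-1,-8)
replace slot 2: 2·((-13)+(-8)) − (-1) = -41 → (-13,-41,-8)
replace slot 1: 2·((-41)+(-8)) − (-13) = -85 → (-85,-41,-8)

-85,-41,-8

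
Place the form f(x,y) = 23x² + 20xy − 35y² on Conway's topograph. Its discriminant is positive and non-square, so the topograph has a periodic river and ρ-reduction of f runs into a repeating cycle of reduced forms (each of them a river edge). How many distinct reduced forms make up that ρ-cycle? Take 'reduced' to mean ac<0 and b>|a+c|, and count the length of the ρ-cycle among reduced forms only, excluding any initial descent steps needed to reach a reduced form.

D = 3620, ⌊√D⌋ = 60
river: ρ → (-35,50,8)
river: ρ → (8,46,-47)
river: ρ → (-47,48,7)
river: ρ → (7,50,-40)
river: ρ → (-40,30,17)
river: ρ → (17,38,-32)
river: ρ → (-32,26,23)
river: ρ → (23,20,-35)
ρ-cycle length = 8 (tail of 0 descent steps not counted)

8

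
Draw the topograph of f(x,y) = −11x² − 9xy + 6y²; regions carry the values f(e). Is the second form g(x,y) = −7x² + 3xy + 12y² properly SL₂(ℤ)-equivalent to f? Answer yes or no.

D₁ = 345, D₂ = 345
river cycle of f (length 10): (6, 9, -11), (-11, 13, 4), (4, 11, -14), (-14, 17, 1), (1, 17, -14), (-14, 11, 4), (4, 13, -11), (-11, 9, 6), (6, 15, -5), (-5, 15, 6)
river cycle of g (length 10): (-7, 17, 2), (2, 15, -15), (-15, 15, 2), (2, 17, -7), (-7, 11, 8), (8, 5, -10), (-10, 15, 3), (3, 15, -10), (-10, 5, 8), (8, 11, -7)
cycles differ ⇒ inequivalent

no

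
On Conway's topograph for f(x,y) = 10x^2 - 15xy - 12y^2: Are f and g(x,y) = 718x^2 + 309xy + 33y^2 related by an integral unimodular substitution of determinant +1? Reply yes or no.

D₁ = 705, D₂ = 705
river cycle of f (length 14): (-12, 15, 10), (10, 25, -2), (-2, 23, 22), (22, 21, -3), (-3, 21, 22), (22, 23, -2), (-2, 25, 10), (10, 15, -12), (-12, 9, 13), (13, 17, -8), … (4 more)
river cycle of g (length 14): (-2, 23, 22), (22, 21, -3), (-3, 21, 22), (22, 23, -2), (-2, 25, 10), (10, 15, -12), (-12, 9, 13), (13, 17, -8), (-8, 15, 15), (15, 15, -8), … (4 more)
cycles coincide ⇒ equivalent

yes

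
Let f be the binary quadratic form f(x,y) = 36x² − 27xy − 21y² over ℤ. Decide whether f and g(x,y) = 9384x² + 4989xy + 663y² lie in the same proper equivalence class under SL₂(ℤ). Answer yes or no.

D₁ = 3753, D₂ = 3753
river cycle of f (length 18): (-21, 27, 36), (36, 45, -12), (-12, 51, 24), (24, 45, -18), (-18, 27, 42), (42, 57, -3), (-3, 57, 42), (42, 27, -18), (-18, 45, 24), (24, 51, -12), … (8 more)
river cycle of g (length 18): (36, 45, -12), (-12, 51, 24), (24, 45, -18), (-18, 27, 42), (42, 57, -3), (-3, 57, 42), (42, 27, -18), (-18, 45, 24), (24, 51, -12), (-12, 45, 36), … (8 more)
cycles coincide ⇒ equivalent

yes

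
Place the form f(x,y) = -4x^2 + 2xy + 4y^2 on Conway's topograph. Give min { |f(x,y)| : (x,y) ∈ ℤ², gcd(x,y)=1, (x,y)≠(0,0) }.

river: ρ → (4,6,-2)
river: ρ → (-2,6,4)
river: ρ → (4,2,-4)
river: ρ → (-4,6,2)
river: ρ → (2,6,-4)
river: ρ → (-4,2,4)
closes: descent 0, river 6
min |a| on river = 2

2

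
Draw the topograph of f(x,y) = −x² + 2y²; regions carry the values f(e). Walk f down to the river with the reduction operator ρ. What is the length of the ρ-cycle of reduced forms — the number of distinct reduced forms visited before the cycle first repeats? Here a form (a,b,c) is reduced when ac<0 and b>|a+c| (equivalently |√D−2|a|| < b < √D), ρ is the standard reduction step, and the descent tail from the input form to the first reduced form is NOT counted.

D = 8, ⌊√D⌋ = 2
descent: ρ → (2,0,-1)
descent: ρ → (-1,2,1)  [lands on river]
river: ρ → (1,2,-1)
ρ-cycle length = 2 (tail of 2 descent steps not counted)

2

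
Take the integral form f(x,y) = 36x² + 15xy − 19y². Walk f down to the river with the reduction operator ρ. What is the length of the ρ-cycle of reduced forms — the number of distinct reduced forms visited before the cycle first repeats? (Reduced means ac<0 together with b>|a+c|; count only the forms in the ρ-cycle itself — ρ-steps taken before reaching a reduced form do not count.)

D = 2961, ⌊√D⌋ = 54
descent: ρ → (-19,23,32)  [lands on river]
river: ρ → (32,41,-10)
river: ρ → (-10,39,36)
river: ρ → (36,33,-13)
river: ρ → (-13,45,18)
river: ρ → (18,27,-31)
river: ρ → (-31,35,14)
river: ρ → (14,49,-10)
river: ρ → (-10,51,9)
river: ρ → (9,39,-40)
river: ρ → (-40,41,8)
river: ρ → (8,39,-45)
river: ρ → (-45,51,2)
river: ρ → (2,53,-19)
ρ-cycle length = 14 (tail of 1 descent step not counted)

14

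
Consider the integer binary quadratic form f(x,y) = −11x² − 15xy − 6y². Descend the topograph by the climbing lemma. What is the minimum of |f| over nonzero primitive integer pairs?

translate: b→-7 (≡15 mod 22), so (11,15,6)→(11,-7,2)
flip: (11,-7,2)→(2,7,11)
translate: b→-1 (≡7 mod 4), so (2,7,11)→(2,-1,5)
reduced (well bottom): (2,-1,5) with a≤c, −a<b≤a
well minimum |f| = |-2| = 2 (negative-definite)

2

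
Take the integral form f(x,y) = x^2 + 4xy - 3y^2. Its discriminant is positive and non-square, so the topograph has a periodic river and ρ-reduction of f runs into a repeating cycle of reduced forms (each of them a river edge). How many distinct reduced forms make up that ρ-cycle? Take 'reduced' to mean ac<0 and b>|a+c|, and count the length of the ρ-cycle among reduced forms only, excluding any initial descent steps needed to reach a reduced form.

D = 28, ⌊√D⌋ = 5
river: ρ → (-3,2,2)
river: ρ → (2,2,-3)
river: ρ → (-3,4,1)
river: ρ → (1,4,-3)
ρ-cycle length = 4 (tail of 0 descent steps not counted)

4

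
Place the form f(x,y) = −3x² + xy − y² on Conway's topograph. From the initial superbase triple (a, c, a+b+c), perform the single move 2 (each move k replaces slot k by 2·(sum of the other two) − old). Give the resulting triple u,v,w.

start (-3,-1,-3) = (f(1,0),f(0,1),f(1,1))
replace slot 2: 2·((-3)+(-3)) − (-1) = -11 → (-3,-11,-3)

-3,-11,-3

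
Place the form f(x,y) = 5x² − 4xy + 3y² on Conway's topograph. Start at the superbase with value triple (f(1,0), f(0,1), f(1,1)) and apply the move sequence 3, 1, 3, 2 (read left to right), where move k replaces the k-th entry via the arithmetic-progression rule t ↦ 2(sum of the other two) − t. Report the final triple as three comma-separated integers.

start (5,3,4) = (f(1,0),f(0,1),f(1,1))
replace slot 3: 2·(5+3) − 4 = 12 → (5,3,12)
replace slot 1: 2·(3+12) − 5 = 25 → (25,3,12)
replace slot 3: 2·(25+3) − 12 = 44 → (25,3,44)
replace slot 2: 2·(25+44) − 3 = 135 → (25,135,44)

25,135,44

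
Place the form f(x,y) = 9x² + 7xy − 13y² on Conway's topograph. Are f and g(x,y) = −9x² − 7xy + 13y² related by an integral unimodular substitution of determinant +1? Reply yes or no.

D₁ = 517, D₂ = 517
river cycle of f (length 10): (-13, 19, 3), (3, 17, -19), (-19, 21, 1), (1, 21, -19), (-19, 17, 3), (3, 19, -13), (-13, 7, 9), (9, 11, -11), (-11, 11, 9), (9, 7, -13)
river cycle of g (length 10): (13, 7, -9), (-9, 11, 11), (11, 11, -9), (-9, 7, 13), (13, 19, -3), (-3, 17, 19), (19, 21, -1), (-1, 21, 19), (19, 17, -3), (-3, 19, 13)
cycles differ ⇒ inequivalent

no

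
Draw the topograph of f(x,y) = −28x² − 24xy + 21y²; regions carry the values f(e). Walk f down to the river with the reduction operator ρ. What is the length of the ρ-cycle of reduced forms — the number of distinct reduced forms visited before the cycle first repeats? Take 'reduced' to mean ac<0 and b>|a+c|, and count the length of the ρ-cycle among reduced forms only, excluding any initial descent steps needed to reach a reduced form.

D = 2928, ⌊√D⌋ = 54
descent: ρ → (21,24,-28)  [lands on river]
river: ρ → (-28,32,17)
river: ρ → (17,36,-24)
river: ρ → (-24,12,29)
river: ρ → (29,46,-7)
river: ρ → (-7,52,8)
river: ρ → (8,44,-31)
river: ρ → (-31,18,21)
ρ-cycle length = 8 (tail of 1 descent step not counted)

8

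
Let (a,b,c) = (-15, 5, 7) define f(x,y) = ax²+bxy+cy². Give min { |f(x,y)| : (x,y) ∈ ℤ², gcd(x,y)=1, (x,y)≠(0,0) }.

descent: ρ → (7,9,-13)  [lands on river]
river: ρ → (-13,17,3)
river: ρ → (3,19,-7)
river: ρ → (-7,9,13)
river: ρ → (13,17,-3)
river: ρ → (-3,19,7)
closes: descent 1, river 6
min |a| on river = 3

3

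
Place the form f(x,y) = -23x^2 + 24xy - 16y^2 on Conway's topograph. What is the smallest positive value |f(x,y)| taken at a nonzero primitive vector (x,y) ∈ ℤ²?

translate: b→22 (≡-24 mod 46), so (23,-24,16)→(23,22,15)
flip: (23,22,15)→(15,-22,23)
translate: b→8 (≡-22 mod 30), so (15,-22,23)→(15,8,16)
reduced (well bottom): (15,8,16) with a≤c, −a<b≤a
well minimum |f| = |-15| = 15 (negative-definite)

15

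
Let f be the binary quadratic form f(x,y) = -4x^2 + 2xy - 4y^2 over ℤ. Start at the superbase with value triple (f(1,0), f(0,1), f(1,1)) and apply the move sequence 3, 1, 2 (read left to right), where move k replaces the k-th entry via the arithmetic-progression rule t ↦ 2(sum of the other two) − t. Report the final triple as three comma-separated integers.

start (-4,-4,-6) = (f(1,0),f(0,1),f(1,1))
replace slot 3: 2·((-4)+(-4)) − (-6) = -10 → (-4,-4,-10)
replace slot 1: 2·((-4)+(-10)) − (-4) = -24 → (-24,-4,-10)
replace slot 2: 2·((-24)+(-10)) − (-4) = -64 → (-24,-64,-10)

-24,-64,-10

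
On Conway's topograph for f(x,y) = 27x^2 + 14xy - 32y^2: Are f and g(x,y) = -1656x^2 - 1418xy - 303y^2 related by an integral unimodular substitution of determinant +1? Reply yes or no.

D₁ = 3652, D₂ = 3652
river cycle of f (length 32): (-32, 50, 9), (9, 58, -8), (-8, 54, 23), (23, 38, -24), (-24, 58, 3), (3, 56, -43), (-43, 30, 16), (16, 34, -39), (-39, 44, 11), (11, 44, -39), … (22 more)
river cycle of g (length 32): (-32, 50, 9), (9, 58, -8), (-8, 54, 23), (23, 38, -24), (-24, 58, 3), (3, 56, -43), (-43, 30, 16), (16, 34, -39), (-39, 44, 11), (11, 44, -39), … (22 more)
cycles coincide ⇒ equivalent

yes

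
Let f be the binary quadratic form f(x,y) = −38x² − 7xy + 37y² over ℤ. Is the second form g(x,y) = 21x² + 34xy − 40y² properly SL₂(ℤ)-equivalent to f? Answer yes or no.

D₁ = 5673, D₂ = 4516
discriminants differ ⇒ not SL₂(ℤ)-equivalent

no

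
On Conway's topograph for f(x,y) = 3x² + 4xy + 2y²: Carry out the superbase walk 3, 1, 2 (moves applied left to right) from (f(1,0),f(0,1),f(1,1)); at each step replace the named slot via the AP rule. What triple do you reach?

start (3,2,9) = (f(1,0),f(0,1),f(1,1))
replace slot 3: 2·(3+2) − 9 = 1 → (3,2,1)
replace slot 1: 2·(2+1) − 3 = 3 → (3,2,1)
replace slot 2: 2·(3+1) − 2 = 6 → (3,6,1)

3,6,1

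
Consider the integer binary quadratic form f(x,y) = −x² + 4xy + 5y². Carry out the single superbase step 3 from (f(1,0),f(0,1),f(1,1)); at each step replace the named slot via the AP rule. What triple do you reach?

start (-1,5,8) = (f(1,0),f(0,1),f(1,1))
replace slot 3: 2·((-1)+5) − 8 = 0 → (-1,5,0)

-1,5,0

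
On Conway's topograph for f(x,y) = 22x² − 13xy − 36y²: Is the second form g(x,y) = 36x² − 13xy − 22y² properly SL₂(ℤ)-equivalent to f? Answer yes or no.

D₁ = 3337, D₂ = 3337
river cycle of f (length 62): (22, 31, -27), (-27, 23, 26), (26, 29, -24), (-24, 19, 31), (31, 43, -12), (-12, 53, 11), (11, 57, -2), (-2, 55, 39), (39, 23, -18), (-18, 49, 13), … (52 more)
river cycle of g (length 62): (-22, 57, 1), (1, 57, -22), (-22, 31, 27), (27, 23, -26), (-26, 29, 24), (24, 19, -31), (-31, 43, 12), (12, 53, -11), (-11, 57, 2), (2, 55, -39), … (52 more)
cycles differ ⇒ inequivalent

no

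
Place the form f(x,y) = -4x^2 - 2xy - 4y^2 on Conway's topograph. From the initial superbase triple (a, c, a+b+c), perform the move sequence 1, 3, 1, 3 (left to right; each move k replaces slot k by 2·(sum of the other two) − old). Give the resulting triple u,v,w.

start (-4,-4,-10) = (f(1,0),f(0,1),f(1,1))
replace slot 1: 2·((-4)+(-10)) − (-4) = -24 → (-24,-4,-10)
replace slot 3: 2·((-24)+(-4)) − (-10) = -46 → (-24,-4,-46)
replace slot 1: 2·((-4)+(-46)) − (-24) = -76 → (-76,-4,-46)
replace slot 3: 2·((-76)+(-4)) − (-46) = -114 → (-76,-4,-114)

-76,-4,-114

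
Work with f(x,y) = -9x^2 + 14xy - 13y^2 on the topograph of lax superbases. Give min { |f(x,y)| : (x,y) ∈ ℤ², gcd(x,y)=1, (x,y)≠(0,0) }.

translate: b→4 (≡-14 mod 18), so (9,-14,13)→(9,4,8)
flip: (9,4,8)→(8,-4,9)
reduced (well bottom): (8,-4,9) with a≤c, −a<b≤a
well minimum |f| = |-8| = 8 (negative-definite)

8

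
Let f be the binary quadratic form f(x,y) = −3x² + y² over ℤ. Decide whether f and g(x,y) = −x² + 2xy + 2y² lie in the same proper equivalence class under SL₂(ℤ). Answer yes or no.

D₁ = 12, D₂ = 12
river cycle of f (length 2): (1, 2, -2), (-2, 2, 1)
river cycle of g (length 2): (2, 2, -1), (-1, 2, 2)
cycles differ ⇒ inequivalent

no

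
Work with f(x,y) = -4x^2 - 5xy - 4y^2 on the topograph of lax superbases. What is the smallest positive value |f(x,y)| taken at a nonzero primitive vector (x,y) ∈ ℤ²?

translate: b→-3 (≡5 mod 8), so (4,5,4)→(4,-3,3)
flip: (4,-3,3)→(3,3,4)
reduced (well bottom): (3,3,4) with a≤c, −a<b≤a
well minimum |f| = |-3| = 3 (negative-definite)

3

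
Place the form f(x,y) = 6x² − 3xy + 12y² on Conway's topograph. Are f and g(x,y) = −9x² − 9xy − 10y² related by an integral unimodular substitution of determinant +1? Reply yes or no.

D₁ = -279, D₂ = -279
f: reduced (well bottom): (6,-3,12) with a≤c, −a<b≤a
g is negative-definite; reduce −g:
−g: reduced (well bottom): (9,9,10) with a≤c, −a<b≤a
flip sign back: reduced form of g is (-9,-9,-10)
reduced forms (6, -3, 12) vs (-9, -9, -10) ⇒ inequivalent

no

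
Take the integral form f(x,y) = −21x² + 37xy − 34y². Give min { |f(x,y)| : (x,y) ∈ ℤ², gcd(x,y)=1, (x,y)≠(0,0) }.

translate: b→5 (≡-37 mod 42), so (21,-37,34)→(21,5,18)
flip: (21,5,18)→(18,-5,21)
reduced (well bottom): (18,-5,21) with a≤c, −a<b≤a
well minimum |f| = |-18| = 18 (negative-definite)

18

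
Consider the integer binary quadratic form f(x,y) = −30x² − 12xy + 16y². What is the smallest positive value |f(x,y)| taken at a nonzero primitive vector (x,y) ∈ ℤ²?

descent: ρ → (16,44,-2)  [lands on river]
river: ρ → (-2,44,16)
river: ρ → (16,20,-26)
river: ρ → (-26,32,10)
river: ρ → (10,28,-32)
river: ρ → (-32,36,6)
river: ρ → (6,36,-32)
river: ρ → (-32,28,10)
river: ρ → (10,32,-26)
river: ρ → (-26,20,16)
closes: descent 1, river 10
min |a| on river = 2

2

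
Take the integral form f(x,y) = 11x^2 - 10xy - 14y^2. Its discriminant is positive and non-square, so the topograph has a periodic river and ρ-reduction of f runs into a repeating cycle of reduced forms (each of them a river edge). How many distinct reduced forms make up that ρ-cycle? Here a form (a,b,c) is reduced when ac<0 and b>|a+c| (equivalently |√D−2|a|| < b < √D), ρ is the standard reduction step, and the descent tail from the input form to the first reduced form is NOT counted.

D = 716, ⌊√D⌋ = 26
descent: ρ → (-14,10,11)  [lands on river]
river: ρ → (11,12,-13)
river: ρ → (-13,14,10)
river: ρ → (10,26,-1)
river: ρ → (-1,26,10)
river: ρ → (10,14,-13)
river: ρ → (-13,12,11)
river: ρ → (11,10,-14)
river: ρ → (-14,18,7)
river: ρ → (7,24,-5)
river: ρ → (-5,26,2)
river: ρ → (2,26,-5)
river: ρ → (-5,24,7)
river: ρ → (7,18,-14)
ρ-cycle length = 14 (tail of 1 descent step not counted)

14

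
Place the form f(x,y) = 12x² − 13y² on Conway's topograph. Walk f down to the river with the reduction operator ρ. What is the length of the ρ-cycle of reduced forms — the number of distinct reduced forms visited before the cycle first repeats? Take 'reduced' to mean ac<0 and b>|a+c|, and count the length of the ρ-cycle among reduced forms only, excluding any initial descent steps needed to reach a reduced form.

D = 624, ⌊√D⌋ = 24
descent: ρ → (-13,0,12)
descent: ρ → (12,24,-1)  [lands on river]
river: ρ → (-1,24,12)
ρ-cycle length = 2 (tail of 2 descent steps not counted)

2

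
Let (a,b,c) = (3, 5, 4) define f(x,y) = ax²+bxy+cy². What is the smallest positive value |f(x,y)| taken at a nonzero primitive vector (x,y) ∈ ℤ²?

translate: b→-1 (≡5 mod 6), so (3,5,4)→(3,-1,2)
flip: (3,-1,2)→(2,1,3)
reduced (well bottom): (2,1,3) with a≤c, −a<b≤a
well minimum = a = 2

2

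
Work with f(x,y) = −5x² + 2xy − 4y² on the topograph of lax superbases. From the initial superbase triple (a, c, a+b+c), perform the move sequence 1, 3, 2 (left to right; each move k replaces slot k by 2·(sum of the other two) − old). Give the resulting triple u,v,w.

start (-5,-4,-7) = (f(1,0),f(0,1),f(1,1))
replace slot 1: 2·((-4)+(-7)) − (-5) = -17 → (-17,-4,-7)
replace slot 3: 2·((-17)+(-4)) − (-7) = -35 → (-17,-4,-35)
replace slot 2: 2·((-17)+(-35)) − (-4) = -100 → (-17,-100,-35)

-17,-100,-35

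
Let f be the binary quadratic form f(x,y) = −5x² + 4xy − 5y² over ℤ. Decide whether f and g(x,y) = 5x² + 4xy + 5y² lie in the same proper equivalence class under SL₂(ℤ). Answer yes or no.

D₁ = -84, D₂ = -84
f is negative-definite; reduce −f:
−f: flip: (5,-4,5)→(5,4,5)
−f: reduced (well bottom): (5,4,5) with a≤c, −a<b≤a
flip sign back: reduced form of f is (-5,-4,-5)
g: reduced (well bottom): (5,4,5) with a≤c, −a<b≤a
reduced forms (-5, -4, -5) vs (5, 4, 5) ⇒ inequivalent

no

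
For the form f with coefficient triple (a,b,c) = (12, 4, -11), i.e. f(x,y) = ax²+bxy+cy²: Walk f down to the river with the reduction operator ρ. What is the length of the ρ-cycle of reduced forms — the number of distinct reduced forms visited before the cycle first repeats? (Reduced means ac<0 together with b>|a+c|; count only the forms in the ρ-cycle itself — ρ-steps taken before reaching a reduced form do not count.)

D = 544, ⌊√D⌋ = 23
river: ρ → (-11,18,5)
river: ρ → (5,22,-3)
river: ρ → (-3,20,12)
river: ρ → (12,4,-11)
ρ-cycle length = 4 (tail of 0 descent steps not counted)

4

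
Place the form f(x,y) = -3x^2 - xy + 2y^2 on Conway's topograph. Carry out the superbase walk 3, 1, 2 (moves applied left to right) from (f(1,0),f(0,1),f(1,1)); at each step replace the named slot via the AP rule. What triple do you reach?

start (-3,2,-2) = (f(1,0),f(0,1),f(1,1))
replace slot 3: 2·((-3)+2) − (-2) = 0 → (-3,2,0)
replace slot 1: 2·(2+0) − (-3) = 7 → (7,2,0)
replace slot 2: 2·(7+0) − 2 = 12 → (7,12,0)

7,12,0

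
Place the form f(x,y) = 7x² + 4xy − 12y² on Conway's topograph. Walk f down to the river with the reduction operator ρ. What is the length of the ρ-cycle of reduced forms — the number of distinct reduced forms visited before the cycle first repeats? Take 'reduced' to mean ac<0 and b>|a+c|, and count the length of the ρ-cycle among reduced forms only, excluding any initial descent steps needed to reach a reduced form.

D = 352, ⌊√D⌋ = 18
descent: ρ → (-12,-4,7)
descent: ρ → (7,18,-1)  [lands on river]
river: ρ → (-1,18,7)
river: ρ → (7,10,-9)
river: ρ → (-9,8,8)
river: ρ → (8,8,-9)
river: ρ → (-9,10,7)
ρ-cycle length = 6 (tail of 2 descent steps not counted)

6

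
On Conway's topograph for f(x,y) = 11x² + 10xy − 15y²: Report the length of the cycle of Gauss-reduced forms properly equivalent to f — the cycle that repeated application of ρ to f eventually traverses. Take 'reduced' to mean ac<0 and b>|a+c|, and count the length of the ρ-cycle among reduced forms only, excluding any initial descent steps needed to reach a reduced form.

D = 760, ⌊√D⌋ = 27
river: ρ → (-15,20,6)
river: ρ → (6,16,-21)
river: ρ → (-21,26,1)
river: ρ → (1,26,-21)
river: ρ → (-21,16,6)
river: ρ → (6,20,-15)
river: ρ → (-15,10,11)
river: ρ → (11,12,-14)
river: ρ → (-14,16,9)
river: ρ → (9,20,-10)
river: ρ → (-10,20,9)
river: ρ → (9,16,-14)
river: ρ → (-14,12,11)
river: ρ → (11,10,-15)
ρ-cycle length = 14 (tail of 0 descent steps not counted)

14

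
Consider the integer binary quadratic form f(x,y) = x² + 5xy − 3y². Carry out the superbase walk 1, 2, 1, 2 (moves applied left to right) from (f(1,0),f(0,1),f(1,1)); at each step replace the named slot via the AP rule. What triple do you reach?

start (1,-3,3) = (f(1,0),f(0,1),f(1,1))
replace slot 1: 2·((-3)+3) − 1 = -1 → (-1,-3,3)
replace slot 2: 2·((-1)+3) − (-3) = 7 → (-1,7,3)
replace slot 1: 2·(7+3) − (-1) = 21 → (21,7,3)
replace slot 2: 2·(21+3) − 7 = 41 → (21,41,3)

21,41,3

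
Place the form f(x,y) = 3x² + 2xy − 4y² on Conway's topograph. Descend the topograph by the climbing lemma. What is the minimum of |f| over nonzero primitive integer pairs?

river: ρ → (-4,6,1)
river: ρ → (1,6,-4)
river: ρ → (-4,2,3)
river: ρ → (3,4,-3)
river: ρ → (-3,2,4)
river: ρ → (4,6,-1)
river: ρ → (-1,6,4)
river: ρ → (4,2,-3)
river: ρ → (-3,4,3)
river: ρ → (3,2,-4)
closes: descent 0, river 10
min |a| on river = 1

1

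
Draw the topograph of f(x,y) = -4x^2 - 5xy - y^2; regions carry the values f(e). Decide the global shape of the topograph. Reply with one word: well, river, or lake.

D = b²−4ac = (-5)² − 4·(-4)·(-1) = 9
D = 3² is a perfect square ⇒ form factors over ℤ ⇒ lakes

lake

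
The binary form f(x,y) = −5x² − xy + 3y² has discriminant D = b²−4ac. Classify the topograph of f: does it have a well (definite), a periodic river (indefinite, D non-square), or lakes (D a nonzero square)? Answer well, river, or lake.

D = b²−4ac = (-1)² − 4·(-5)·3 = 61
D > 0 non-square ⇒ indefinite ⇒ periodic river

river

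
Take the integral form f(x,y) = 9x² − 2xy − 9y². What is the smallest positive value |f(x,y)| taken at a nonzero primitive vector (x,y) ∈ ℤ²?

descent: ρ → (-9,2,9)  [lands on river]
river: ρ → (9,16,-2)
river: ρ → (-2,16,9)
river: ρ → (9,2,-9)
river: ρ → (-9,16,2)
river: ρ → (2,16,-9)
closes: descent 1, river 6
min |a| on river = 2

2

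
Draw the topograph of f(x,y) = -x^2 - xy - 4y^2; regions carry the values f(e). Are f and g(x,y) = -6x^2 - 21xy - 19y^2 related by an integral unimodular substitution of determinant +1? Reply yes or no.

D₁ = -15, D₂ = -15
f is negative-definite; reduce −f:
−f: reduced (well bottom): (1,1,4) with a≤c, −a<b≤a
flip sign back: reduced form of f is (-1,-1,-4)
g is negative-definite; reduce −g:
−g: translate: b→-3 (≡21 mod 12), so (6,21,19)→(6,-3,1)
−g: flip: (6,-3,1)→(1,3,6)
−g: translate: b→1 (≡3 mod 2), so (1,3,6)→(1,1,4)
−g: reduced (well bottom): (1,1,4) with a≤c, −a<b≤a
flip sign back: reduced form of g is (-1,-1,-4)
reduced forms (-1, -1, -4) vs (-1, -1, -4) ⇒ equivalent

yes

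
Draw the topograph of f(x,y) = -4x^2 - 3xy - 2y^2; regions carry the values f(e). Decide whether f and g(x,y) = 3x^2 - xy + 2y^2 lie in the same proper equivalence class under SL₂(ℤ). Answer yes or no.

D₁ = -23, D₂ = -23
f is negative-definite; reduce −f:
−f: flip: (4,3,2)→(2,-3,4)
−f: translate: b→1 (≡-3 mod 4), so (2,-3,4)→(2,1,3)
−f: reduced (well bottom): (2,1,3) with a≤c, −a<b≤a
flip sign back: reduced form of f is (-2,-1,-3)
g: flip: (3,-1,2)→(2,1,3)
g: reduced (well bottom): (2,1,3) with a≤c, −a<b≤a
reduced forms (-2, -1, -3) vs (2, 1, 3) ⇒ inequivalent

no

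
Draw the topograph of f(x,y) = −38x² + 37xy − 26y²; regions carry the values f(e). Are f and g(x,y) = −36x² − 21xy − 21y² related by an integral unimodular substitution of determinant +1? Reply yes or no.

D₁ = -2583, D₂ = -2583
f is negative-definite; reduce −f:
−f: flip: (38,-37,26)→(26,37,38)
−f: translate: b→-15 (≡37 mod 52), so (26,37,38)→(26,-15,27)
−f: reduced (well bottom): (26,-15,27) with a≤c, −a<b≤a
flip sign back: reduced form of f is (-26,15,-27)
g is negative-definite; reduce −g:
−g: flip: (36,21,21)→(21,-21,36)
−g: translate: b→21 (≡-21 mod 42), so (21,-21,36)→(21,21,36)
−g: reduced (well bottom): (21,21,36) with a≤c, −a<b≤a
flip sign back: reduced form of g is (-21,-21,-36)
reduced forms (-26, 15, -27) vs (-21, -21, -36) ⇒ inequivalent

no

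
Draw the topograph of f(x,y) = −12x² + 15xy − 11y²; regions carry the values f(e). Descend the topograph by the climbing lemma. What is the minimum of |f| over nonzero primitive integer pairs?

translate: b→9 (≡-15 mod 24), so (12,-15,11)→(12,9,8)
flip: (12,9,8)→(8,-9,12)
translate: b→7 (≡-9 mod 16), so (8,-9,12)→(8,7,11)
reduced (well bottom): (8,7,11) with a≤c, −a<b≤a
well minimum |f| = |-8| = 8 (negative-definite)

8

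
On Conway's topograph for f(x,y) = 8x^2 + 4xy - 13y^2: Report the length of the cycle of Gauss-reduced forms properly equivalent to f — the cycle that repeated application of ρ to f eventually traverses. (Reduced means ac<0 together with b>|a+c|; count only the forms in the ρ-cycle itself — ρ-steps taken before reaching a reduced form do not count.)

D = 432, ⌊√D⌋ = 20
descent: ρ → (-13,-4,8)
descent: ρ → (8,20,-1)  [lands on river]
river: ρ → (-1,20,8)
river: ρ → (8,12,-9)
river: ρ → (-9,6,11)
river: ρ → (11,16,-4)
river: ρ → (-4,16,11)
river: ρ → (11,6,-9)
river: ρ → (-9,12,8)
ρ-cycle length = 8 (tail of 2 descent steps not counted)

8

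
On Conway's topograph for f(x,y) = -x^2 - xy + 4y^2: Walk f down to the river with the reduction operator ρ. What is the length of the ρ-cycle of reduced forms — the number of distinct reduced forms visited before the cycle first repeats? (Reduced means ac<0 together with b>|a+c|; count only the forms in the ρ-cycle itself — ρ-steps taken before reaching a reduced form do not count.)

D = 17, ⌊√D⌋ = 4
descent: ρ → (4,1,-1)
descent: ρ → (-1,3,2)  [lands on river]
river: ρ → (2,1,-2)
river: ρ → (-2,3,1)
river: ρ → (1,3,-2)
river: ρ → (-2,1,2)
river: ρ → (2,3,-1)
ρ-cycle length = 6 (tail of 2 descent steps not counted)

6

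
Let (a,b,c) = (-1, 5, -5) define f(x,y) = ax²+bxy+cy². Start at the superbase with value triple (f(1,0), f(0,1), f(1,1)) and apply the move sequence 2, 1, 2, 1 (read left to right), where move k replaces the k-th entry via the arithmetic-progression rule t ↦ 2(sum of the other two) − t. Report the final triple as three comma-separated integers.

start (-1,-5,-1) = (f(1,0),f(0,1),f(1,1))
replace slot 2: 2·((-1)+(-1)) − (-5) = 1 → (-1,1,-1)
replace slot 1: 2·(1+(-1)) − (-1) = 1 → (1,1,-1)
replace slot 2: 2·(1+(-1)) − 1 = -1 → (1,-1,-1)
replace slot 1: 2·((-1)+(-1)) − 1 = -5 → (-5,-1,-1)

-5,-1,-1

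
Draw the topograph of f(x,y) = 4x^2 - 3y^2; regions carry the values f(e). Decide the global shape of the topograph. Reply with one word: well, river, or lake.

D = b²−4ac = 0² − 4·4·(-3) = 48
D > 0 non-square ⇒ indefinite ⇒ periodic river

river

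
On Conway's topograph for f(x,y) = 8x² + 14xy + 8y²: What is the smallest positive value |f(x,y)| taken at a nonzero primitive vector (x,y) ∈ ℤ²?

translate: b→-2 (≡14 mod 16), so (8,14,8)→(8,-2,2)
flip: (8,-2,2)→(2,2,8)
reduced (well bottom): (2,2,8) with a≤c, −a<b≤a
well minimum = a = 2

2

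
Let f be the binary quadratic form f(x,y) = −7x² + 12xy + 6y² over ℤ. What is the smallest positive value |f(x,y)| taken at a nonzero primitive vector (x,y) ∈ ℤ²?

river: ρ → (6,12,-7)
river: ρ → (-7,16,2)
river: ρ → (2,16,-7)
river: ρ → (-7,12,6)
closes: descent 0, river 4
min |a| on river = 2

2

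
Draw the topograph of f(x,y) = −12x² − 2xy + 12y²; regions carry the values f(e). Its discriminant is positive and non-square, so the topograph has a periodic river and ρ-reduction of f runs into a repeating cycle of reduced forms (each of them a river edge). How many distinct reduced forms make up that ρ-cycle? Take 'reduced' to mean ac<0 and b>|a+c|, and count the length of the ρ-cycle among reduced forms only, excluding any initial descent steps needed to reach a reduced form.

D = 580, ⌊√D⌋ = 24
descent: ρ → (12,2,-12)  [lands on river]
river: ρ → (-12,22,2)
river: ρ → (2,22,-12)
river: ρ → (-12,2,12)
river: ρ → (12,22,-2)
river: ρ → (-2,22,12)
ρ-cycle length = 6 (tail of 1 descent step not counted)

6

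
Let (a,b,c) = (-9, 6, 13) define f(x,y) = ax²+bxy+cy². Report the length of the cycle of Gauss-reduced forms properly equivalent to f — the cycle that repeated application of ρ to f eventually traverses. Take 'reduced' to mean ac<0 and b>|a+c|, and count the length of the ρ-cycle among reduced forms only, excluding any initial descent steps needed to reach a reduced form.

D = 504, ⌊√D⌋ = 22
river: ρ → (13,20,-2)
river: ρ → (-2,20,13)
river: ρ → (13,6,-9)
river: ρ → (-9,12,10)
river: ρ → (10,8,-11)
river: ρ → (-11,14,7)
river: ρ → (7,14,-11)
river: ρ → (-11,8,10)
river: ρ → (10,12,-9)
river: ρ → (-9,6,13)
ρ-cycle length = 10 (tail of 0 descent steps not counted)

10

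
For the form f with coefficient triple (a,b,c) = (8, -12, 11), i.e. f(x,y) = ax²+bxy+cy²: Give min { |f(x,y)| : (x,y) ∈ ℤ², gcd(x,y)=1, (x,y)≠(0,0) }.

translate: b→4 (≡-12 mod 16), so (8,-12,11)→(8,4,7)
flip: (8,4,7)→(7,-4,8)
reduced (well bottom): (7,-4,8) with a≤c, −a<b≤a
well minimum = a = 7

7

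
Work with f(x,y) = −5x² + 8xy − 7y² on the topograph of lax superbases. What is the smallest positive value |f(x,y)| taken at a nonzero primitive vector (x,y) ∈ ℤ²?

translate: b→2 (≡-8 mod 10), so (5,-8,7)→(5,2,4)
flip: (5,2,4)→(4,-2,5)
reduced (well bottom): (4,-2,5) with a≤c, −a<b≤a
well minimum |f| = |-4| = 4 (negative-definite)

4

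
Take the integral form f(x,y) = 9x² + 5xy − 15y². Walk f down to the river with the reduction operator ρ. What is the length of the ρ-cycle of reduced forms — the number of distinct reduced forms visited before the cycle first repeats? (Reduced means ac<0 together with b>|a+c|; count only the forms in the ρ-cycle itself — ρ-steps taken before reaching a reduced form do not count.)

D = 565, ⌊√D⌋ = 23
descent: ρ → (-15,-5,9)
descent: ρ → (9,23,-1)  [lands on river]
river: ρ → (-1,23,9)
river: ρ → (9,13,-11)
river: ρ → (-11,9,11)
river: ρ → (11,13,-9)
river: ρ → (-9,23,1)
river: ρ → (1,23,-9)
river: ρ → (-9,13,11)
river: ρ → (11,9,-11)
river: ρ → (-11,13,9)
ρ-cycle length = 10 (tail of 2 descent steps not counted)

10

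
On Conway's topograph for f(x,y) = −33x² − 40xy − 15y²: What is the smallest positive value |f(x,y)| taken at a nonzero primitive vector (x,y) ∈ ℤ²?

translate: b→-26 (≡40 mod 66), so (33,40,15)→(33,-26,8)
flip: (33,-26,8)→(8,26,33)
translate: b→-6 (≡26 mod 16), so (8,26,33)→(8,-6,13)
reduced (well bottom): (8,-6,13) with a≤c, −a<b≤a
well minimum |f| = |-8| = 8 (negative-definite)

8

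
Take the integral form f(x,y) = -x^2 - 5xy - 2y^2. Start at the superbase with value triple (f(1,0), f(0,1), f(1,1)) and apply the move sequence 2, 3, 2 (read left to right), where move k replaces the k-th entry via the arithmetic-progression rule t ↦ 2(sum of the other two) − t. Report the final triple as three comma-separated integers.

start (-1,-2,-8) = (f(1,0),f(0,1),f(1,1))
replace slot 2: 2·((-1)+(-8)) − (-2) = -16 → (-1,-16,-8)
replace slot 3: 2·((-1)+(-16)) − (-8) = -26 → (-1,-16,-26)
replace slot 2: 2·((-1)+(-26)) − (-16) = -38 → (-1,-38,-26)

-1,-38,-26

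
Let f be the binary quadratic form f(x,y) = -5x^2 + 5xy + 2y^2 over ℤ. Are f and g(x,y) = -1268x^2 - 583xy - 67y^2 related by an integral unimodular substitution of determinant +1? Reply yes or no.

D₁ = 65, D₂ = 65
river cycle of f (length 6): (2, 7, -2), (-2, 5, 5), (5, 5, -2), (-2, 7, 2), (2, 5, -5), (-5, 5, 2)
river cycle of g (length 6): (2, 7, -2), (-2, 5, 5), (5, 5, -2), (-2, 7, 2), (2, 5, -5), (-5, 5, 2)
cycles coincide ⇒ equivalent

yes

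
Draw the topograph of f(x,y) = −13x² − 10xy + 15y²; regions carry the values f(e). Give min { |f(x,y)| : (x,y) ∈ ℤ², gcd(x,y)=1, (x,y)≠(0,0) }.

descent: ρ → (15,10,-13)  [lands on river]
river: ρ → (-13,16,12)
river: ρ → (12,8,-17)
river: ρ → (-17,26,3)
river: ρ → (3,28,-8)
river: ρ → (-8,20,15)
closes: descent 1, river 6
min |a| on river = 3

3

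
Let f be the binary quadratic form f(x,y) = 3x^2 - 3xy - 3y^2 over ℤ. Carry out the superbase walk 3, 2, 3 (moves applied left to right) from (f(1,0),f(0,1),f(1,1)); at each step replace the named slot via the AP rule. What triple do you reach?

start (3,-3,-3) = (f(1,0),f(0,1),f(1,1))
replace slot 3: 2·(3+(-3)) − (-3) = 3 → (3,-3,3)
replace slot 2: 2·(3+3) − (-3) = 15 → (3,15,3)
replace slot 3: 2·(3+15) − 3 = 33 → (3,15,33)

3,15,33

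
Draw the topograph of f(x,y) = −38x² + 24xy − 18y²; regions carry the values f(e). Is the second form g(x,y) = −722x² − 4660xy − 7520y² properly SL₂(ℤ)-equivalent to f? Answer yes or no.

D₁ = -2160, D₂ = -2160
f is negative-definite; reduce −f:
−f: flip: (38,-24,18)→(18,24,38)
−f: translate: b→-12 (≡24 mod 36), so (18,24,38)→(18,-12,32)
−f: reduced (well bottom): (18,-12,32) with a≤c, −a<b≤a
flip sign back: reduced form of f is (-18,12,-32)
g is negative-definite; reduce −g:
−g: translate: b→328 (≡4660 mod 1444), so (722,4660,7520)→(722,328,38)
−g: flip: (722,328,38)→(38,-328,722)
−g: translate: b→-24 (≡-328 mod 76), so (38,-328,722)→(38,-24,18)
−g: flip: (38,-24,18)→(18,24,38)
−g: translate: b→-12 (≡24 mod 36), so (18,24,38)→(18,-12,32)
−g: reduced (well bottom): (18,-12,32) with a≤c, −a<b≤a
flip sign back: reduced form of g is (-18,12,-32)
reduced forms (-18, 12, -32) vs (-18, 12, -32) ⇒ equivalent

yes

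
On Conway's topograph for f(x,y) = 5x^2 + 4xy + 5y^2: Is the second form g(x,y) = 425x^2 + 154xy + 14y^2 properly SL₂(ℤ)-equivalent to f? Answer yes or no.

D₁ = -84, D₂ = -84
f: reduced (well bottom): (5,4,5) with a≤c, −a<b≤a
g: flip: (425,154,14)→(14,-154,425)
g: translate: b→14 (≡-154 mod 28), so (14,-154,425)→(14,14,5)
g: flip: (14,14,5)→(5,-14,14)
g: translate: b→-4 (≡-14 mod 10), so (5,-14,14)→(5,-4,5)
g: flip: (5,-4,5)→(5,4,5)
g: reduced (well bottom): (5,4,5) with a≤c, −a<b≤a
reduced forms (5, 4, 5) vs (5, 4, 5) ⇒ equivalent

yes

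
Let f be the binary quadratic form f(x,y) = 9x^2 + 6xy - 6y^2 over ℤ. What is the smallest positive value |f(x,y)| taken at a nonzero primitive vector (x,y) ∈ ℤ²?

river: ρ → (-6,6,9)
river: ρ → (9,12,-3)
river: ρ → (-3,12,9)
river: ρ → (9,6,-6)
closes: descent 0, river 4
min |a| on river = 3

3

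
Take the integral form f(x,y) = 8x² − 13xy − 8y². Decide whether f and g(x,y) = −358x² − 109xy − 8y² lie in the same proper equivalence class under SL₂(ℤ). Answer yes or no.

D₁ = 425, D₂ = 425
river cycle of f (length 10): (-8, 13, 8), (8, 19, -2), (-2, 17, 17), (17, 17, -2), (-2, 19, 8), (8, 13, -8), (-8, 19, 2), (2, 17, -17), (-17, 17, 2), (2, 19, -8)
river cycle of g (length 10): (-8, 13, 8), (8, 19, -2), (-2, 17, 17), (17, 17, -2), (-2, 19, 8), (8, 13, -8), (-8, 19, 2), (2, 17, -17), (-17, 17, 2), (2, 19, -8)
cycles coincide ⇒ equivalent

yes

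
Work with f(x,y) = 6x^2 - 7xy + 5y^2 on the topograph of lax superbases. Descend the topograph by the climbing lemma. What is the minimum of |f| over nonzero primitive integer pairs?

translate: b→5 (≡-7 mod 12), so (6,-7,5)→(6,5,4)
flip: (6,5,4)→(4,-5,6)
translate: b→3 (≡-5 mod 8), so (4,-5,6)→(4,3,5)
reduced (well bottom): (4,3,5) with a≤c, −a<b≤a
well minimum = a = 4

4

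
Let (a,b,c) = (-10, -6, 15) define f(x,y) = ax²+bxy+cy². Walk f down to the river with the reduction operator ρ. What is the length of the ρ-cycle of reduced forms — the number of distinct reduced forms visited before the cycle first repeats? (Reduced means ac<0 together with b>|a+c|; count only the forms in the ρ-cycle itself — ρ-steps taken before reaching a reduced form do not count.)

D = 636, ⌊√D⌋ = 25
descent: ρ → (15,6,-10)  [lands on river]
river: ρ → (-10,14,11)
river: ρ → (11,8,-13)
river: ρ → (-13,18,6)
river: ρ → (6,18,-13)
river: ρ → (-13,8,11)
river: ρ → (11,14,-10)
river: ρ → (-10,6,15)
river: ρ → (15,24,-1)
river: ρ → (-1,24,15)
ρ-cycle length = 10 (tail of 1 descent step not counted)

10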